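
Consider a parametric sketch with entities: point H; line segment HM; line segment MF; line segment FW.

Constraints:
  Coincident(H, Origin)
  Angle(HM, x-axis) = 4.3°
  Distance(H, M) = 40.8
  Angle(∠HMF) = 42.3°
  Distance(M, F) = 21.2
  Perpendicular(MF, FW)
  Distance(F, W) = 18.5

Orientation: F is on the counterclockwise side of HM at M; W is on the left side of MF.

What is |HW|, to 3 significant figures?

12.7

∠HMF = 42.3°, so MF runs at 4.3° + (180° − 42.3°) = 142° from the x-axis; with |MF| = 21.2, F = M + 21.2·(cos 142°, sin 142°) = (24.0, 16.1). MF ⟂ FW; with |FW| = 18.5 on the left of MF, W = F + 18.5·(-0.616, -0.788) = (12.6, 1.53). Then |HW| = |W − H| = 12.7.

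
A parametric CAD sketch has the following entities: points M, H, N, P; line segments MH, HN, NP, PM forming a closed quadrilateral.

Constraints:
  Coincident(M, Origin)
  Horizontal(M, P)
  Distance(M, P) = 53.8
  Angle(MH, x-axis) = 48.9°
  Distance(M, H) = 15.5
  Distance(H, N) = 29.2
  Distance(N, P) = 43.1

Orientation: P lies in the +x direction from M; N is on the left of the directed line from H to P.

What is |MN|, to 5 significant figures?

44.686

Checks: |HN| = 29.20 ✓; |NP| = 43.10 ✓.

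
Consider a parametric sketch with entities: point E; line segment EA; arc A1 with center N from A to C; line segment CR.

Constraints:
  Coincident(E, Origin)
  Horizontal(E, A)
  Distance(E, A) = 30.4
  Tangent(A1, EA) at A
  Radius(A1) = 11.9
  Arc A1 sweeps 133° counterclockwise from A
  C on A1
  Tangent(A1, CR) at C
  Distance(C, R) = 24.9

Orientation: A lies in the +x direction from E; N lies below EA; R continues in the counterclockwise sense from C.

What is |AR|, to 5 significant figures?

39.113

On A1, A sits at bearing 90° from N; a 133° counterclockwise sweep puts C at bearing 223°, so C = N + 11.9·(cos 223°, sin 223°) = (21.697, -20.016). A1 meets CR tangentially, so NC is at right angles to CR, so CR runs along (−sin 223°, cos 223°); with |CR| = 24.9, R = (38.679, -38.226). Then |AR| = |R − A| = 39.113.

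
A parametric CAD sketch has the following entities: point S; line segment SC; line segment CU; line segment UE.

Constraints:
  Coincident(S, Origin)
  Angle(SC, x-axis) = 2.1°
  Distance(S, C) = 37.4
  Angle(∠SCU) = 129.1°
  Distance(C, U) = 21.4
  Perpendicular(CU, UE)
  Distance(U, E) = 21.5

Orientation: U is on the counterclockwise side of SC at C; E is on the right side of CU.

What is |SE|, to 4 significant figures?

67.65

S is at the origin; SC runs at 2.1° with length 37.4, so C = 37.4·(cos 2.1°, sin 2.1°) = (37.37, 1.370). ∠SCU = 129.1°, so CU runs at 2.1° + (180° − 129.1°) = 53.00° from the x-axis; with |CU| = 21.4, U = C + 21.4·(cos 53.00°, sin 53.00°) = (50.25, 18.46). CU is perpendicular to UE; with |UE| = 21.5 on the right of CU, E = U + 21.5·(0.7986, -0.6018) = (67.42, 5.522). Then |SE| = |E − S| = 67.65.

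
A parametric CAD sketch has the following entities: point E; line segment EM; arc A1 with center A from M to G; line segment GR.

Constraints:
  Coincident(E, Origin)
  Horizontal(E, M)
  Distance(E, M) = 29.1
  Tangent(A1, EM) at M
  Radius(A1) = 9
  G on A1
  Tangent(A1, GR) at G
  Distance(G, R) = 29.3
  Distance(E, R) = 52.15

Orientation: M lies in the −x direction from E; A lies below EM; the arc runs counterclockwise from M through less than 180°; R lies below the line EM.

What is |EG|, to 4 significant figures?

39.35

Checks: |AM| = 9.000 ✓; |AG| = 9.000 ✓; ∠(AG, GR) = 90.00° ✓; |GR| = 29.30 ✓; |ER| = 52.15 ✓.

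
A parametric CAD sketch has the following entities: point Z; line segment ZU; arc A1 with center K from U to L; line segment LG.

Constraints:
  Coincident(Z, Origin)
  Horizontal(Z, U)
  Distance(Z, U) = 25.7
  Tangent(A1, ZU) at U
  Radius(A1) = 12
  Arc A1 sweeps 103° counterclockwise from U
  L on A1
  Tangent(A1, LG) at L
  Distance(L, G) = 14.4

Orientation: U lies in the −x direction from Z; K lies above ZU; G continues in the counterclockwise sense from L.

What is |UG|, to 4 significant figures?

29.95

On A1, U sits at bearing -90° from K; a 103° counterclockwise sweep puts L at bearing 13°, so L = K + 12.0·(cos 13°, sin 13°) = (-14.01, 14.70). A1 meets LG tangentially, so KL is at right angles to LG, so LG runs along (−sin 13°, cos 13°); with |LG| = 14.4, G = (-17.25, 28.73). Then |UG| = |G − U| = 29.95.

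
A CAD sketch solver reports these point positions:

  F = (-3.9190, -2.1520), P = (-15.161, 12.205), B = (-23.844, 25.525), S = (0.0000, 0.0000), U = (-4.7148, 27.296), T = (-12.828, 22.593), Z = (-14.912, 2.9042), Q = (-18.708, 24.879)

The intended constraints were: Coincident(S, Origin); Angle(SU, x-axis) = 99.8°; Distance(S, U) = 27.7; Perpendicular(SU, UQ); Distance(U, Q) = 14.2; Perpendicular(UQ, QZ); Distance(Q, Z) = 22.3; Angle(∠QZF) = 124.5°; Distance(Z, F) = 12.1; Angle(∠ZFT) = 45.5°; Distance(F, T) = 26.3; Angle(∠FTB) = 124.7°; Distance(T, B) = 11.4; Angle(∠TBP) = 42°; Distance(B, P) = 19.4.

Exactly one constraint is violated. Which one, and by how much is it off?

Distance(B, P) = 19.4 — off by 3.50.

S = (0.00, 0.00) ✓; SU at 99.80° ✓; |SU| = 27.70 ✓; ∠(SU, UQ) = 90.00° ✓; |UQ| = 14.20 ✓; ∠(UQ, QZ) = 90.00° ✓; |QZ| = 22.30 ✓; ∠QZF = 124.5° ✓; |ZF| = 12.10 ✓; ∠ZFT = 45.50° ✓; |FT| = 26.30 ✓; ∠FTB = 124.7° ✓; |TB| = 11.40 ✓; ∠TBP = 42.00° ✓; |BP| = 15.90 ✗.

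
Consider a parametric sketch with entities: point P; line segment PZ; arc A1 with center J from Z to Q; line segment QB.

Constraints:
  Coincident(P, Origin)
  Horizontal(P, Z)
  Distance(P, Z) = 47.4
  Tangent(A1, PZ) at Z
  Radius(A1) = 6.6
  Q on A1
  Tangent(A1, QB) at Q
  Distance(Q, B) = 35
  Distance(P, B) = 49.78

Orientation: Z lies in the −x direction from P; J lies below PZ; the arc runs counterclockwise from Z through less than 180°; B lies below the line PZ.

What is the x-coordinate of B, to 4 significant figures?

-31.56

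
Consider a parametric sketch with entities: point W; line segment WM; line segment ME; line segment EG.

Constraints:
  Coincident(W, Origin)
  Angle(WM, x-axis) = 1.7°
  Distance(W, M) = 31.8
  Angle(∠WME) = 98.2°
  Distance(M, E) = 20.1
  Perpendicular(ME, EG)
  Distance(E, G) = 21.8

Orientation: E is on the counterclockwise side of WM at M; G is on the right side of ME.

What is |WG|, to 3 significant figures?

58.7

W is at the origin; WM runs at 1.7° with length 31.8, so M = 31.8·(cos 1.7°, sin 1.7°) = (31.8, 0.943). ∠WME = 98.2°, so ME runs at 1.7° + (180° − 98.2°) = 83.5° from the x-axis; with |ME| = 20.1, E = M + 20.1·(cos 83.5°, sin 83.5°) = (34.1, 20.9). ME is perpendicular to EG; with |EG| = 21.8 on the right of ME, G = E + 21.8·(0.994, -0.113) = (55.7, 18.4). Then |WG| = |G − W| = 58.7.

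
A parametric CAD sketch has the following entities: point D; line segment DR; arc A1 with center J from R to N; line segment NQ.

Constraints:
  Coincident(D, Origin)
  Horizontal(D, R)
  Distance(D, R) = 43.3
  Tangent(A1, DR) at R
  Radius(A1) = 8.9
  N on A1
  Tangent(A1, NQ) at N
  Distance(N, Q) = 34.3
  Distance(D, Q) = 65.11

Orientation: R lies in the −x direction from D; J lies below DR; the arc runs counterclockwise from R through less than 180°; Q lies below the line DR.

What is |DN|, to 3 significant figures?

53.1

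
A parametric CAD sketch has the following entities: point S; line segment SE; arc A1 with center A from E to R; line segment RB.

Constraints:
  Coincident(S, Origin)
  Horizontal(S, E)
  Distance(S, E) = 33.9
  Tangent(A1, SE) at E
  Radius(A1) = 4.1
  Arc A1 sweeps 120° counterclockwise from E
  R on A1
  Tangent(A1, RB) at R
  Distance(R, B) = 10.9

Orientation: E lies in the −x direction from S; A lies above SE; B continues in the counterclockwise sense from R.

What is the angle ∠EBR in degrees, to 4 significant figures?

23.05°

On A1, E sits at bearing -90° from A; a 120° counterclockwise sweep puts R at bearing 30°, so R = A + 4.1·(cos 30°, sin 30°) = (-30.35, 6.150). A1 meets RB tangentially, so AR is at right angles to RB, so RB runs along (−sin 30°, cos 30°); with |RB| = 10.9, B = (-35.80, 15.59). Then cos ∠EBR = BE·BR / (|BE||BR|), giving 23.05°.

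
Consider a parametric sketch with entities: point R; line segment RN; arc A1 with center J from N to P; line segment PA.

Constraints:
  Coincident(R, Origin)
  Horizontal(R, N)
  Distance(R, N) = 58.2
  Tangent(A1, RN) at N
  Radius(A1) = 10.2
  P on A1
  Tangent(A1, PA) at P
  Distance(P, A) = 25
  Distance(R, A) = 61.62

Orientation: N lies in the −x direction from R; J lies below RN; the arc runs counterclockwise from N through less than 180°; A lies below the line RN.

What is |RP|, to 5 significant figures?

68.126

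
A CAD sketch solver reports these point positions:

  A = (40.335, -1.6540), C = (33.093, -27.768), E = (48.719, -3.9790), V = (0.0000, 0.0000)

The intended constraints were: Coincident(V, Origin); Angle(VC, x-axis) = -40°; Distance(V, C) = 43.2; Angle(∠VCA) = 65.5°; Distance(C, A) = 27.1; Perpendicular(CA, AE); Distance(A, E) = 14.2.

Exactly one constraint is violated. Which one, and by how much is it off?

Distance(A, E) = 14.2 — off by 5.50.

V = (0.00, 0.00) ✓; VC at -40.00° ✓; |VC| = 43.20 ✓; ∠VCA = 65.50° ✓; |CA| = 27.10 ✓; ∠(CA, AE) = 90.00° ✓; |AE| = 8.700 ✗.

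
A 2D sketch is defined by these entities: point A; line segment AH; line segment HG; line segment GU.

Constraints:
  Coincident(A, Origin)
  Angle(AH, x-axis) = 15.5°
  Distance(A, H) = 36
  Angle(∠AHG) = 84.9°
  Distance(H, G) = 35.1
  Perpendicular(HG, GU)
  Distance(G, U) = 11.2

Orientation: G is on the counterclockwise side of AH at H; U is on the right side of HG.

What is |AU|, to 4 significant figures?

56.85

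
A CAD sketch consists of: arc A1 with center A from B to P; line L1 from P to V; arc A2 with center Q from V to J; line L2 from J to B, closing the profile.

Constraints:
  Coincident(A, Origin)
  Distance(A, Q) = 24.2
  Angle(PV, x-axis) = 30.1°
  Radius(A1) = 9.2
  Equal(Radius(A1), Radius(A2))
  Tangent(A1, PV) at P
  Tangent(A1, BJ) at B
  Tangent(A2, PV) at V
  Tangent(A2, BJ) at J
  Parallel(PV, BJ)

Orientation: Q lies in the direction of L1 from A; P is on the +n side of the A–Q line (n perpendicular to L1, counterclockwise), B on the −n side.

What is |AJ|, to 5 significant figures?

25.890

Tangency of A1 to both parallel lines with radius 9.2 puts P and B at A ± 9.2·n: P = (-4.6139, 7.9594), B = (4.6139, -7.9594). Equal radii place V and J the same way about Q: V = Q + 9.2·n = (16.323, 20.096), J = Q − 9.2·n = (25.551, 4.1772). Then |AJ| = |J − A| = 25.890.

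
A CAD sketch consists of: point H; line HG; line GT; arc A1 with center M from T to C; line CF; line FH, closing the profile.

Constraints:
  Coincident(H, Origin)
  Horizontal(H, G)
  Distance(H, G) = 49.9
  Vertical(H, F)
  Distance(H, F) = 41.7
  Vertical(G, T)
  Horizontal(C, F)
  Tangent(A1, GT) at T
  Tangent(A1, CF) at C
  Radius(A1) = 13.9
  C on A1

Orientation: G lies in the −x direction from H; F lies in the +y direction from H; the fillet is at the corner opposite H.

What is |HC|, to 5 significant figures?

55.090

The virtual corner opposite H is at (-49.900, 41.700). The tangent condition forces MT to be normal to GT and A1 meets CF tangentially, so MC is at right angles to CF, with radius 13.9, so the center M sits 13.9 in from both sides at M = (-36.000, 27.800). That places the tangent points at T = (-49.900, 27.800) on GT and C = (-36.000, 41.700) on CF. Then |HC| = |C − H| = 55.090.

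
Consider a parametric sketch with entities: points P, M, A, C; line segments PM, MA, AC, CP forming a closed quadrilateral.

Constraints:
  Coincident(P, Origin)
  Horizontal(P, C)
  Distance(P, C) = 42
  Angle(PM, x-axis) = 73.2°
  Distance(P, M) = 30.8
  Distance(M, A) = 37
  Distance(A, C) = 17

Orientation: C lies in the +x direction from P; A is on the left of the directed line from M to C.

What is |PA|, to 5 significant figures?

46.860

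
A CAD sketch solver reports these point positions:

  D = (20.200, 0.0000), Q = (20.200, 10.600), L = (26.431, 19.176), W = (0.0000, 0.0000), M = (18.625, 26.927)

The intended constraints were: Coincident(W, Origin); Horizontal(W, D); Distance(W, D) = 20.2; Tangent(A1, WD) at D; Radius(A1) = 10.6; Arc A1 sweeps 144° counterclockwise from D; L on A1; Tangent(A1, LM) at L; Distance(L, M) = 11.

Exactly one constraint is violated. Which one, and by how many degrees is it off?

Tangent(A1, LM) at L — off by 8.80°.

W = (0.00, 0.00) ✓; W.y = 0.00, D.y = 0.00 ✓; |WD| = 20.20 ✓; ∠(QD, DW) = 90.00° ✓; |QD| = 10.60 ✓; bearing(Q→L) − bearing(Q→D) = 144.0° ✓; |QL| = 10.60 ✓; ∠(QL, LM) = 98.80° ✗; |LM| = 11.00 ✓.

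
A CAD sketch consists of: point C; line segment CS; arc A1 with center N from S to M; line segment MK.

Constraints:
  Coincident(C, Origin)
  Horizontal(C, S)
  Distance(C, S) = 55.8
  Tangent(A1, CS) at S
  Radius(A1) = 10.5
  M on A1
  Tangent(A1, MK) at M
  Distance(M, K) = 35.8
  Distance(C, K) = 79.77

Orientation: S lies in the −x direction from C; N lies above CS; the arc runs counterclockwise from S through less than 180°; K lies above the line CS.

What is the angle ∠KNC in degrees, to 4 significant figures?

114.4°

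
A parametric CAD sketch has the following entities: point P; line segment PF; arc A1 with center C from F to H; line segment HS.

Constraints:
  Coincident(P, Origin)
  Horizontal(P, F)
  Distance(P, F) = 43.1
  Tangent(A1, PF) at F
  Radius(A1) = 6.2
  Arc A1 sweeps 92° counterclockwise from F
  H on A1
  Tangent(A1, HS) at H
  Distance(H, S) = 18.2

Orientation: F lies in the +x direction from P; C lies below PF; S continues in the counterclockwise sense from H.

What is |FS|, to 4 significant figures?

25.23

P is at the origin; P and F share the same y with |PF| = 43.1 and F on the +x side, so F = (43.10, 0.000). A1 meets PF tangentially, so CF is at right angles to PF, so C = F + (0, -6.2) = (43.10, -6.200). On A1, F sits at bearing 90° from C; a 92° counterclockwise sweep puts H at bearing 182°, so H = C + 6.2·(cos 182°, sin 182°) = (36.90, -6.416). Tangency of A1 to HS means the radius CH is perpendicular to HS, so HS runs along (−sin 182°, cos 182°); with |HS| = 18.2, S = (37.54, -24.61). Then |FS| = |S − F| = 25.23.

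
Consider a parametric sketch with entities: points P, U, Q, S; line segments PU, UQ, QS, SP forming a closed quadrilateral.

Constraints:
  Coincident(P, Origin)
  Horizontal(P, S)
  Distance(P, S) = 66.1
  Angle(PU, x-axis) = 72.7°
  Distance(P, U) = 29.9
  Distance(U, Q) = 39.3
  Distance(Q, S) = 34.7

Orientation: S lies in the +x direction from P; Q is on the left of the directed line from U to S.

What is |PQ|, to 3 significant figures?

56.6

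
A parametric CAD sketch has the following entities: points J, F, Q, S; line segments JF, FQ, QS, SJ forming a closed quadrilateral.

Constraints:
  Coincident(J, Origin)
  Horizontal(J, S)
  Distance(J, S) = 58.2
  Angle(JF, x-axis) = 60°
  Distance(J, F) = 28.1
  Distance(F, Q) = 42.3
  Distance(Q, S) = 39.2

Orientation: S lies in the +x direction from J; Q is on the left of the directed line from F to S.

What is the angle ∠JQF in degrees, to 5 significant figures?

15.721°

Checks: |FQ| = 42.30 ✓; |QS| = 39.20 ✓.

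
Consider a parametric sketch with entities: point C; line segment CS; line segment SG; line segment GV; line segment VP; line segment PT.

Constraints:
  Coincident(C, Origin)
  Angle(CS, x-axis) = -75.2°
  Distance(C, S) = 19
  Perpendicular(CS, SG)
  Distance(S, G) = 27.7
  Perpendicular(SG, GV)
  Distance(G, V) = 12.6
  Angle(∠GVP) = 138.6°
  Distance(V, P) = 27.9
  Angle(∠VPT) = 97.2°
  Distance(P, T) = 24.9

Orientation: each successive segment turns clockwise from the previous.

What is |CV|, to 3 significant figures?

28.4

C is at the origin; CS runs at -75.2° with length 19.0, so S = (4.85, -18.4). CS ⟂ SG, so SG runs at -165°; with |SG| = 27.7, G = (-21.9, -25.4). SG is perpendicular to GV, so GV runs at 105°; with |GV| = 12.6, V = (-25.1, -13.3). Then |CV| = |V − C| = 28.4.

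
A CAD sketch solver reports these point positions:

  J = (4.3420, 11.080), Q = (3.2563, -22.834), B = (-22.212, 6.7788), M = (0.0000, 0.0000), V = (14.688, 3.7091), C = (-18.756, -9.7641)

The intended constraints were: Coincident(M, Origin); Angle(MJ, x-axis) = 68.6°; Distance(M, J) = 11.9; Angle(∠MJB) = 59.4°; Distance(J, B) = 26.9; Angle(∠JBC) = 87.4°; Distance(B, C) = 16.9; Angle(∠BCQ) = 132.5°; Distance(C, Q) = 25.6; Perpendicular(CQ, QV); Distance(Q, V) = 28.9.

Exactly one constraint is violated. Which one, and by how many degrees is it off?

Perpendicular(CQ, QV) — off by 7.40°.

M = (0.00, 0.00) ✓; MJ at 68.60° ✓; |MJ| = 11.90 ✓; ∠MJB = 59.40° ✓; |JB| = 26.90 ✓; ∠JBC = 87.40° ✓; |BC| = 16.90 ✓; ∠BCQ = 132.5° ✓; |CQ| = 25.60 ✓; ∠(CQ, QV) = 97.40° ✗; |QV| = 28.90 ✓.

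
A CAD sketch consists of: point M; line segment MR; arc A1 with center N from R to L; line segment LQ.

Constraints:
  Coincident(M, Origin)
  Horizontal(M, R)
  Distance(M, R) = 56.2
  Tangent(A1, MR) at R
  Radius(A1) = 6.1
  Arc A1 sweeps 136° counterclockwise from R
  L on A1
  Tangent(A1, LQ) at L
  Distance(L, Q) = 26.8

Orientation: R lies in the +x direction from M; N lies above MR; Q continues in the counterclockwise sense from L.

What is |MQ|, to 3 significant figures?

50.4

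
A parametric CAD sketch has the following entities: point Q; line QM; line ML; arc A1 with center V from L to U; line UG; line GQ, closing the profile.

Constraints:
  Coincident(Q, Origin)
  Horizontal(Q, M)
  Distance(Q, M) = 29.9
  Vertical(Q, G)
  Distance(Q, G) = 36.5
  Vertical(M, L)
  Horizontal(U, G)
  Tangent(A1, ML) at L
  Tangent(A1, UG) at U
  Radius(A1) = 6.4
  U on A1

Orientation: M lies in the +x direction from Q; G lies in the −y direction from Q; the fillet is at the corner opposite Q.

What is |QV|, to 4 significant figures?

38.19

Q is at the origin; QM is horizontal with |QM| = 29.9 and M on the +x side, so M = (29.90, 0.000). QG is vertical with |QG| = 36.5 and G on the −y side, so G = (0.000, -36.50). The virtual corner opposite Q is at (29.90, -36.50). A1 meets ML tangentially, so VL is at right angles to ML and tangency of A1 to UG means the radius VU is perpendicular to UG, with radius 6.4, so the center V sits 6.4 in from both sides at V = (23.50, -30.10). Then |QV| = |V − Q| = 38.19.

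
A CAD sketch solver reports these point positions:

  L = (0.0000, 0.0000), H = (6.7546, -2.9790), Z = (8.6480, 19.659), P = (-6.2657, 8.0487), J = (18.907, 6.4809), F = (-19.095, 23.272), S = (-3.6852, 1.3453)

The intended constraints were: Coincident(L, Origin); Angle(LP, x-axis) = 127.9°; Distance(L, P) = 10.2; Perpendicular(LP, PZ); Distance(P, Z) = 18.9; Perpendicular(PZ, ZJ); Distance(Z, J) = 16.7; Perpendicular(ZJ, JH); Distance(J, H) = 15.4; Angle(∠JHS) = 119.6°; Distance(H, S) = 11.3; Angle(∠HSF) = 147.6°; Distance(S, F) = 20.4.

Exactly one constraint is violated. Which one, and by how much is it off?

Distance(S, F) = 20.4 — off by 6.40.

L = (0.00, 0.00) ✓; LP at 127.9° ✓; |LP| = 10.20 ✓; ∠(LP, PZ) = 90.00° ✓; |PZ| = 18.90 ✓; ∠(PZ, ZJ) = 90.00° ✓; |ZJ| = 16.70 ✓; ∠(ZJ, JH) = 90.00° ✓; |JH| = 15.40 ✓; ∠JHS = 119.6° ✓; |HS| = 11.30 ✓; ∠HSF = 147.6° ✓; |SF| = 26.80 ✗.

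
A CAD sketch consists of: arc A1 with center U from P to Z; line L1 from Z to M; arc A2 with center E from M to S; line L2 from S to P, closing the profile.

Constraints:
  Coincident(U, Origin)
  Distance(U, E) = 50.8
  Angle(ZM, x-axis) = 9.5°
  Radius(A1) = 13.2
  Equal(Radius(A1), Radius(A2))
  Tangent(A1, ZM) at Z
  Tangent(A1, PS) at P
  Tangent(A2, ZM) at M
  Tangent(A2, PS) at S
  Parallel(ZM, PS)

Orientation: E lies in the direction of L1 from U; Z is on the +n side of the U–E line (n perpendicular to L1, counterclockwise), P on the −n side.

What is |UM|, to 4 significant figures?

52.49

Tangency of A1 to both parallel lines with radius 13.2 puts Z and P at U ± 13.2·n: Z = (-2.179, 13.02), P = (2.179, -13.02). Equal radii place M and S the same way about E: M = E + 13.2·n = (47.92, 21.40), S = E − 13.2·n = (52.28, -4.635). Then |UM| = |M − U| = 52.49.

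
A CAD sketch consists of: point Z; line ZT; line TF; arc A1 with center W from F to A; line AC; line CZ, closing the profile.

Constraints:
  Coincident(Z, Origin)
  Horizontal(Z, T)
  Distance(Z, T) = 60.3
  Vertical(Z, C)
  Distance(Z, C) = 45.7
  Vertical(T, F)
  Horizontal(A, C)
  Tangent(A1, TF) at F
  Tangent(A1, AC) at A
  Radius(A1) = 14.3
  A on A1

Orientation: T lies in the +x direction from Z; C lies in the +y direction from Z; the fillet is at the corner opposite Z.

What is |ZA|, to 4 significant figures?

64.84

The virtual corner opposite Z is at (60.30, 45.70). Tangency of A1 to TF means the radius WF is perpendicular to TF and the tangent condition forces WA to be normal to AC, with radius 14.3, so the center W sits 14.3 in from both sides at W = (46.00, 31.40). That places the tangent points at F = (60.30, 31.40) on TF and A = (46.00, 45.70) on AC. Then |ZA| = |A − Z| = 64.84.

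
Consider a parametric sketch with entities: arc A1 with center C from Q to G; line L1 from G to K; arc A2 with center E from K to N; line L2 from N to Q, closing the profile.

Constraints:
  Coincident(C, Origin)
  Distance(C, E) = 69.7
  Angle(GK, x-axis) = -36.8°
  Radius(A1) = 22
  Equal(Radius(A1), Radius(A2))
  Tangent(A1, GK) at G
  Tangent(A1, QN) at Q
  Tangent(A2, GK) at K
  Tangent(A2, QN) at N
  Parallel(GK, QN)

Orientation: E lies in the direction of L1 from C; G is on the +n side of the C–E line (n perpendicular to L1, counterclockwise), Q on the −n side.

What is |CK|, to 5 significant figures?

73.090

The slot axis is L1's direction at -36.8°, so u = (cos -36.8°, sin -36.8°) = (0.80073, -0.59902) and n = (−sin -36.8°, cos -36.8°) = (0.59902, 0.80073). C is at the origin and E lies 69.7 along u from C, so E = 69.7·u = (55.811, -41.752). Tangency of A1 to both parallel lines with radius 22.0 puts G and Q at C ± 22.0·n: G = (13.179, 17.616), Q = (-13.179, -17.616). Equal radii place K and N the same way about E: K = E + 22.0·n = (68.989, -24.136), N = E − 22.0·n = (42.632, -59.368). Then |CK| = |K − C| = 73.090.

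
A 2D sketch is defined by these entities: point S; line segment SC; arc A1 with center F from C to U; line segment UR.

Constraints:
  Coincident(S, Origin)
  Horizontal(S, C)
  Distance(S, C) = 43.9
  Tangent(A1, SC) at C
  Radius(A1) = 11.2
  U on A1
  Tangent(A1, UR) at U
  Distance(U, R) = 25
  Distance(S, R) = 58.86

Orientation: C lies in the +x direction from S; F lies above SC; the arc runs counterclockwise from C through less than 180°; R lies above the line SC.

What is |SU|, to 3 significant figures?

56.4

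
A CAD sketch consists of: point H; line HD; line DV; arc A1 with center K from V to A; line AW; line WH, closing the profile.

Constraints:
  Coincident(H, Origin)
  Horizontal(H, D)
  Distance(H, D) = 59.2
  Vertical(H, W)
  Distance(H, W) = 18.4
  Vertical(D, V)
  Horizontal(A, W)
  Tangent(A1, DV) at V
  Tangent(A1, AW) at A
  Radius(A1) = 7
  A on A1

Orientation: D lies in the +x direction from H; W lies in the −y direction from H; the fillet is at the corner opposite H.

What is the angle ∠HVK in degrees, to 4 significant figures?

10.90°

H is at the origin; H and D share the same y with |HD| = 59.2 and D on the +x side, so D = (59.20, 0.000). HW is vertical with |HW| = 18.4 and W on the −y side, so W = (0.000, -18.40). The virtual corner opposite H is at (59.20, -18.40). Tangency of A1 to DV means the radius KV is perpendicular to DV and A1 meets AW tangentially, so KA is at right angles to AW, with radius 7.0, so the center K sits 7.0 in from both sides at K = (52.20, -11.40). That places the tangent points at V = (59.20, -11.40) on DV and A = (52.20, -18.40) on AW. Then cos ∠HVK = VH·VK / (|VH||VK|), giving 10.90°.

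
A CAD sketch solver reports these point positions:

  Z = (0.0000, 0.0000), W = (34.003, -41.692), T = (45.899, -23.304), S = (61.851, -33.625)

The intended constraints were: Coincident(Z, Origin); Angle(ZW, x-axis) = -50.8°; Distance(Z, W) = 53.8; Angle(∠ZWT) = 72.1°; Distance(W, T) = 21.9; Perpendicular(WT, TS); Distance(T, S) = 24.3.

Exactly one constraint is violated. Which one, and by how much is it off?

Distance(T, S) = 24.3 — off by 5.30.

Z = (0.00, 0.00) ✓; ZW at -50.80° ✓; |ZW| = 53.80 ✓; ∠ZWT = 72.10° ✓; |WT| = 21.90 ✓; ∠(WT, TS) = 90.00° ✓; |TS| = 19.00 ✗.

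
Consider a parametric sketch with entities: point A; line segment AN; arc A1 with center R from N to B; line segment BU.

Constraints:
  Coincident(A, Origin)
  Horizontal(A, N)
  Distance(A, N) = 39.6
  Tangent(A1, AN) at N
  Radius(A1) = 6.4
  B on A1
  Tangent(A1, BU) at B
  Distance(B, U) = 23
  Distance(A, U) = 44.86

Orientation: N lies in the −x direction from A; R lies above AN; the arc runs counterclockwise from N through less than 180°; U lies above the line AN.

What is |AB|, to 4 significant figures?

33.84

Checks: |RB| = 6.400 ✓; ∠(RB, BU) = 90.00° ✓; |BU| = 23.00 ✓; |AU| = 44.86 ✓.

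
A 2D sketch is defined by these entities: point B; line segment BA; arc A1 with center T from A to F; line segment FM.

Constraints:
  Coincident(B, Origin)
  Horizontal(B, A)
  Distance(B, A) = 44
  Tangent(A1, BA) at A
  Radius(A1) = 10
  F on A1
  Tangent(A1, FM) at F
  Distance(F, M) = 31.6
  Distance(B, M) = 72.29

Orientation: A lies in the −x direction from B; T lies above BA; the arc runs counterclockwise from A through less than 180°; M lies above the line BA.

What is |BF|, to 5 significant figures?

41.367

Checks: |TF| = 10.00 ✓; ∠(TF, FM) = 90.00° ✓; |FM| = 31.60 ✓; |BM| = 72.29 ✓.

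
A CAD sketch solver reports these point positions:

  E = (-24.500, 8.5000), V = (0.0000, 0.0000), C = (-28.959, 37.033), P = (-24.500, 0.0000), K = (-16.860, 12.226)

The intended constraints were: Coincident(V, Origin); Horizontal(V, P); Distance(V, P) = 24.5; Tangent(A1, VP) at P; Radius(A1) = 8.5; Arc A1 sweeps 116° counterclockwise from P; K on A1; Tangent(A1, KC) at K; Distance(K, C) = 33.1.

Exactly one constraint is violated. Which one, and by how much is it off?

Distance(K, C) = 33.1 — off by 5.50.

V = (0.00, 0.00) ✓; V.y = 0.00, P.y = 0.00 ✓; |VP| = 24.50 ✓; ∠(EP, PV) = 90.00° ✓; |EP| = 8.500 ✓; bearing(E→K) − bearing(E→P) = 116.0° ✓; |EK| = 8.500 ✓; ∠(EK, KC) = 90.00° ✓; |KC| = 27.60 ✗.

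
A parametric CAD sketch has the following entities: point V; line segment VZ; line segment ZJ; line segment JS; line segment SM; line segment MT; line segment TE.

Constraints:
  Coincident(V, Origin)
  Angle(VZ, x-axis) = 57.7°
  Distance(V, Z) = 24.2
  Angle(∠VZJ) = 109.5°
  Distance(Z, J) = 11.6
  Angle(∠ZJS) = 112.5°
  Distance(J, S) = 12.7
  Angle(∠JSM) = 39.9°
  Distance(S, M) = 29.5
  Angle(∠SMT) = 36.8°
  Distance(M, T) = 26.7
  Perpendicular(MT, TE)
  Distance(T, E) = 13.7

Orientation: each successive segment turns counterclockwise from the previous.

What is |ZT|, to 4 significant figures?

17.79

V is at the origin; VZ runs at 57.7° with length 24.2, so Z = (12.93, 20.46). ∠VZJ = 109.5° gives ZJ at 128.2° from the x-axis; with |ZJ| = 11.6, J = (5.758, 29.57). ∠ZJS = 112.5° gives JS at -164.3° from the x-axis; with |JS| = 12.7, S = (-6.468, 26.13). ∠JSM = 39.9° gives SM at -24.20° from the x-axis; with |SM| = 29.5, M = (20.44, 14.04). ∠SMT = 36.8° gives MT at 119.0° from the x-axis; with |MT| = 26.7, T = (7.495, 37.39). Then |ZT| = |T − Z| = 17.79.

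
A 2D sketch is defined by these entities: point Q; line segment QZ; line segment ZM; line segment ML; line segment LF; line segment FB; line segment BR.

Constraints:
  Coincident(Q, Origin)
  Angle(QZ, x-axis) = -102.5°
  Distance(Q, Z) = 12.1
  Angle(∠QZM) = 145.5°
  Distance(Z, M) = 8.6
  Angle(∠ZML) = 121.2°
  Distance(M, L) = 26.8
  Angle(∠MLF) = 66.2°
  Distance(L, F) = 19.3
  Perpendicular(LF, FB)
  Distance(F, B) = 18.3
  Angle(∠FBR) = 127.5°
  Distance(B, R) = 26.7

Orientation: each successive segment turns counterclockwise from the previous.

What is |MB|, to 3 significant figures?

10.5

Q is at the origin; QZ runs at -102.5° with length 12.1, so Z = (-2.62, -11.8). ∠QZM = 145.5° gives ZM at -68.0° from the x-axis; with |ZM| = 8.6, M = (0.603, -19.8). ∠ZML = 121.2° gives ML at -9.20° from the x-axis; with |ML| = 26.8, L = (27.1, -24.1). ∠MLF = 66.2° gives LF at 105° from the x-axis; with |LF| = 19.3, F = (22.2, -5.39). LF is perpendicular to FB, so FB runs at -165°; with |FB| = 18.3, B = (4.48, -10.0). Then |MB| = |B − M| = 10.5.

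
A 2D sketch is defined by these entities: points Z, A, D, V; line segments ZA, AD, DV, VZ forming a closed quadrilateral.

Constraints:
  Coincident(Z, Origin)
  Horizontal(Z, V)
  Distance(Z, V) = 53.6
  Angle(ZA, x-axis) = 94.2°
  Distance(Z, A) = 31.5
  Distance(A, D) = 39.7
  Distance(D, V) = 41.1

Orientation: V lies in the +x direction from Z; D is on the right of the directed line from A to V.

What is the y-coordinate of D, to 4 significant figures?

-5.281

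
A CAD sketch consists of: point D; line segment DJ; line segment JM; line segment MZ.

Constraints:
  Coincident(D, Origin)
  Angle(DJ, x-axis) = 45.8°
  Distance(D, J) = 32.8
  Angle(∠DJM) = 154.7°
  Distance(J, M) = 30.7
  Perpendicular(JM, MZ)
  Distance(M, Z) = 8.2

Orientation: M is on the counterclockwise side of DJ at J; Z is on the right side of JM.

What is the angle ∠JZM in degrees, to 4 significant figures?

75.05°

D is at the origin; DJ runs at 45.8° with length 32.8, so J = 32.8·(cos 45.8°, sin 45.8°) = (22.87, 23.51). ∠DJM = 154.7°, so JM runs at 45.8° + (180° − 154.7°) = 71.10° from the x-axis; with |JM| = 30.7, M = J + 30.7·(cos 71.10°, sin 71.10°) = (32.81, 52.56). JM is perpendicular to MZ; with |MZ| = 8.2 on the right of JM, Z = M + 8.2·(0.9461, -0.3239) = (40.57, 49.90). Then cos ∠JZM = ZJ·ZM / (|ZJ||ZM|), giving 75.05°.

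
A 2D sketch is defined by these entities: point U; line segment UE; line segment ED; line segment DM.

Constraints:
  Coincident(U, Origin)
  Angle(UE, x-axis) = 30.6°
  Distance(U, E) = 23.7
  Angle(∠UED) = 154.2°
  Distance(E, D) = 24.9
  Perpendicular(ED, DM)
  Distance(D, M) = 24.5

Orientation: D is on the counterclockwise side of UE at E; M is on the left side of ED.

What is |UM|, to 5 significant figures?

48.365

U is at the origin; UE runs at 30.6° with length 23.7, so E = 23.7·(cos 30.6°, sin 30.6°) = (20.400, 12.064). ∠UED = 154.2°, so ED runs at 30.6° + (180° − 154.2°) = 56.400° from the x-axis; with |ED| = 24.9, D = E + 24.9·(cos 56.400°, sin 56.400°) = (34.179, 32.804). The perpendicularity gives DM at right angles to ED; with |DM| = 24.5 on the left of ED, M = D + 24.5·(-0.83292, 0.55339) = (13.772, 46.362). Then |UM| = |M − U| = 48.365.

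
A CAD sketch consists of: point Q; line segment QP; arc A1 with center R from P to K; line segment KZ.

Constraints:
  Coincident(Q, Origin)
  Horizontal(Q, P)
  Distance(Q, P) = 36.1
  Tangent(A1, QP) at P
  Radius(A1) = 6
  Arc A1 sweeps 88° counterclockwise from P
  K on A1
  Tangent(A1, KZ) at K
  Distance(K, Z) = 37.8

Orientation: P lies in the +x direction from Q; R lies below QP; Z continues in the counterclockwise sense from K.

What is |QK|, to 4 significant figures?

30.66

Q is at the origin; Q and P share the same y with |QP| = 36.1 and P on the +x side, so P = (36.10, 0.000). The tangent condition forces RP to be normal to QP, so R = P + (0, -6) = (36.10, -6.000). On A1, P sits at bearing 90° from R; an 88° counterclockwise sweep puts K at bearing 178°, so K = R + 6.0·(cos 178°, sin 178°) = (30.10, -5.791). Then |QK| = |K − Q| = 30.66.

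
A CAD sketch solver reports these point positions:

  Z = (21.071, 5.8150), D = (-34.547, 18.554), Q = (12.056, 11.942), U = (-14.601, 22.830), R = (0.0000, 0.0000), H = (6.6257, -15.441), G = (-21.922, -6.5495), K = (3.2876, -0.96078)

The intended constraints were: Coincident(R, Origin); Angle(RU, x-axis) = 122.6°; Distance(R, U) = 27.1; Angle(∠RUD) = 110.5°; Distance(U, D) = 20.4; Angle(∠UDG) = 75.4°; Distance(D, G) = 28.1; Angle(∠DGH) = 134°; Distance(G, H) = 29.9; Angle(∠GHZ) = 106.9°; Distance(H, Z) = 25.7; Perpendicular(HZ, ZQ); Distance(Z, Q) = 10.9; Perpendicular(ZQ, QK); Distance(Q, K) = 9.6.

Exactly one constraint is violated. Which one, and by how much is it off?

Distance(Q, K) = 9.6 — off by 6.00.

R = (0.00, 0.00) ✓; RU at 122.6° ✓; |RU| = 27.10 ✓; ∠RUD = 110.5° ✓; |UD| = 20.40 ✓; ∠UDG = 75.40° ✓; |DG| = 28.10 ✓; ∠DGH = 134.0° ✓; |GH| = 29.90 ✓; ∠GHZ = 106.9° ✓; |HZ| = 25.70 ✓; ∠(HZ, ZQ) = 90.00° ✓; |ZQ| = 10.90 ✓; ∠(ZQ, QK) = 90.00° ✓; |QK| = 15.60 ✗.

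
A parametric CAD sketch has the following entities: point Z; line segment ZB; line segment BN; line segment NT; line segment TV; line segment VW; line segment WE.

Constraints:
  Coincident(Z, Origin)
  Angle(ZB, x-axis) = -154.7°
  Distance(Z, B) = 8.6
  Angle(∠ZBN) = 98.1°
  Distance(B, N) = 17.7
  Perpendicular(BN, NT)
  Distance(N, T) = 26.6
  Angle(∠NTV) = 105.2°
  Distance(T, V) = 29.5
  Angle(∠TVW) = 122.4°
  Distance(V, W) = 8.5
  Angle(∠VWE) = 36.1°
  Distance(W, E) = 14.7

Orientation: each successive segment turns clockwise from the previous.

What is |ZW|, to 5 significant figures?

25.578

Z is at the origin; ZB runs at -154.7° with length 8.6, so B = (-7.7751, -3.6753). ∠ZBN = 98.1° gives BN at 123.40° from the x-axis; with |BN| = 17.7, N = (-17.519, 11.102). The perpendicularity gives NT at right angles to BN, so NT runs at 33.400°; with |NT| = 26.6, T = (4.6883, 25.744). ∠NTV = 105.2° gives TV at -41.400° from the x-axis; with |TV| = 29.5, V = (26.817, 6.2356). ∠TVW = 122.4° gives VW at -99.000° from the x-axis; with |VW| = 8.5, W = (25.487, -2.1597). Then |ZW| = |W − Z| = 25.578.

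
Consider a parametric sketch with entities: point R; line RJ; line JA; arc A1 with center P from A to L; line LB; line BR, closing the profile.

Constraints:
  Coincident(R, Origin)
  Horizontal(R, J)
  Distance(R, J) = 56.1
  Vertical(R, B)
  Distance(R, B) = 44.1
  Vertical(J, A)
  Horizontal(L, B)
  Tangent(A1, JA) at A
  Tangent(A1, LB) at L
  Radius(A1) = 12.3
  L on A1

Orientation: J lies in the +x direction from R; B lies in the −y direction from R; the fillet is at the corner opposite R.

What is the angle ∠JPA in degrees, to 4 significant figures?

68.85°

R is at the origin; RJ is horizontal with |RJ| = 56.1 and J on the +x side, so J = (56.10, 0.000). RB is vertical with |RB| = 44.1 and B on the −y side, so B = (0.000, -44.10). The virtual corner opposite R is at (56.10, -44.10). A1 meets JA tangentially, so PA is at right angles to JA and A1 meets LB tangentially, so PL is at right angles to LB, with radius 12.3, so the center P sits 12.3 in from both sides at P = (43.80, -31.80). That places the tangent points at A = (56.10, -31.80) on JA and L = (43.80, -44.10) on LB. Then cos ∠JPA = PJ·PA / (|PJ||PA|), giving 68.85°.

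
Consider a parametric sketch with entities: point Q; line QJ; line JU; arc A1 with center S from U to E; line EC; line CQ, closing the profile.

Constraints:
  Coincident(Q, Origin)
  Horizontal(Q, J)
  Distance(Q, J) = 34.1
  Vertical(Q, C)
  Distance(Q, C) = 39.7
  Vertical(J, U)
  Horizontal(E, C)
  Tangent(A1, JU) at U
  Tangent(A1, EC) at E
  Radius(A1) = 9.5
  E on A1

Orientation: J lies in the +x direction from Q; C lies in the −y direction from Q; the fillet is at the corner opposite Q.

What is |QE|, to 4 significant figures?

46.70

Q is at the origin; QJ is horizontal with |QJ| = 34.1 and J on the +x side, so J = (34.10, 0.000). QC is vertical with |QC| = 39.7 and C on the −y side, so C = (0.000, -39.70). The virtual corner opposite Q is at (34.10, -39.70). A1 meets JU tangentially, so SU is at right angles to JU and A1 meets EC tangentially, so SE is at right angles to EC, with radius 9.5, so the center S sits 9.5 in from both sides at S = (24.60, -30.20). That places the tangent points at U = (34.10, -30.20) on JU and E = (24.60, -39.70) on EC. Then |QE| = |E − Q| = 46.70.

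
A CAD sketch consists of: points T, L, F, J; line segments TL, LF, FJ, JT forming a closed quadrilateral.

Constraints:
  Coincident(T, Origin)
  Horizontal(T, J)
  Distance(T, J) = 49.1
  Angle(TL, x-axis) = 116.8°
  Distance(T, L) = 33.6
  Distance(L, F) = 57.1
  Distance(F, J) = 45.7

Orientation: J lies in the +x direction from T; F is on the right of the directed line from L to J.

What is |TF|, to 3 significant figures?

23.5

Checks: |LF| = 57.10 ✓; |FJ| = 45.70 ✓.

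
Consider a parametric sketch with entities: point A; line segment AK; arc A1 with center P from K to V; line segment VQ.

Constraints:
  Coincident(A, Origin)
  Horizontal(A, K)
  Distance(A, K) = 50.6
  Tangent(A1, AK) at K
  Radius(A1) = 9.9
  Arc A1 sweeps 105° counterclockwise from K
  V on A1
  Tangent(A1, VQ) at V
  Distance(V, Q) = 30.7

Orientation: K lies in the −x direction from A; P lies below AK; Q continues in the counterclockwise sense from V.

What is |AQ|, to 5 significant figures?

67.085

A is at the origin; AK is horizontal with |AK| = 50.6 and K on the −x side, so K = (-50.600, 0.0000). Since A1 is tangent to AK there, PK ⟂ AK, so P = K + (0, -9.9) = (-50.600, -9.9000). On A1, K sits at bearing 90° from P; a 105° counterclockwise sweep puts V at bearing 195°, so V = P + 9.9·(cos 195°, sin 195°) = (-60.163, -12.462). A1 meets VQ tangentially, so PV is at right angles to VQ, so VQ runs along (−sin 195°, cos 195°); with |VQ| = 30.7, Q = (-52.217, -42.116). Then |AQ| = |Q − A| = 67.085.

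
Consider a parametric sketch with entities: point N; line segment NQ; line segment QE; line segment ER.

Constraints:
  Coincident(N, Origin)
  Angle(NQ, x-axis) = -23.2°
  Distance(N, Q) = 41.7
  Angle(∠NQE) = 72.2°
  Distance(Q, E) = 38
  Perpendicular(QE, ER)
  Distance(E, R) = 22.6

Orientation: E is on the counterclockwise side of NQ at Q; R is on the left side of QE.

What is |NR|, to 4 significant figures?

30.50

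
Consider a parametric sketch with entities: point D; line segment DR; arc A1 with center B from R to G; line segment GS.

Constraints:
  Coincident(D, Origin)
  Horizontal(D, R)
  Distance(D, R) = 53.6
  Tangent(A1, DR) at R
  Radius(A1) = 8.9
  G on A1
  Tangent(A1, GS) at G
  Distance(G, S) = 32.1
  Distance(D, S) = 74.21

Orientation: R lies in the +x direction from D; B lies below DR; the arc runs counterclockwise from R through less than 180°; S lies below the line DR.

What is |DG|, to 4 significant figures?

47.75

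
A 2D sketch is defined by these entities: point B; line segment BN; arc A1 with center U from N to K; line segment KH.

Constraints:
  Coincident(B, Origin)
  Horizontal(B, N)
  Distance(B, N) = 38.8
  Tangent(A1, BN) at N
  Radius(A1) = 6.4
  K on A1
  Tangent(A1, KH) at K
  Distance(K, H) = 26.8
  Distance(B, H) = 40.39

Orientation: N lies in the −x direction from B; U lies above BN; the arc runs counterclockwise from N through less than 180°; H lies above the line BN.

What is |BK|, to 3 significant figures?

32.9

Checks: B.y = 0.00, N.y = 0.00 ✓; |UK| = 6.400 ✓; ∠(UK, KH) = 90.00° ✓; |KH| = 26.80 ✓; |BH| = 40.39 ✓.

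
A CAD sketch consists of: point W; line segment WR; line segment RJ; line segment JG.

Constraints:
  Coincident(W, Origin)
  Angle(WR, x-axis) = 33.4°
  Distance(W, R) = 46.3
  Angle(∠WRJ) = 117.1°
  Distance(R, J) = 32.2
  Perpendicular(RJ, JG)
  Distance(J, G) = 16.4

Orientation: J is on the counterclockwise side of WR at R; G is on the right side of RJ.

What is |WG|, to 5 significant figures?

78.484

∠WRJ = 117.1°, so RJ runs at 33.4° + (180° − 117.1°) = 96.300° from the x-axis; with |RJ| = 32.2, J = R + 32.2·(cos 96.300°, sin 96.300°) = (35.120, 57.493). The perpendicularity gives JG at right angles to RJ; with |JG| = 16.4 on the right of RJ, G = J + 16.4·(0.99396, 0.10973) = (51.421, 59.292). Then |WG| = |G − W| = 78.484.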